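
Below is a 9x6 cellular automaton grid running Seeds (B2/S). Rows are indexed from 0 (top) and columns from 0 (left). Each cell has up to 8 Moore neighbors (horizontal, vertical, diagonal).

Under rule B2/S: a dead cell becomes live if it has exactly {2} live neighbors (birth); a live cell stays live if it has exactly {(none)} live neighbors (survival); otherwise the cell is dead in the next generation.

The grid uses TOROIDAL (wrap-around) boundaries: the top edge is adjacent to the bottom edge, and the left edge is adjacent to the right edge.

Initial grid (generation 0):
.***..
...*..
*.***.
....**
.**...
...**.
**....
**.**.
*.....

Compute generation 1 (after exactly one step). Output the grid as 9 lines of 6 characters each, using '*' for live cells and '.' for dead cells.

Simulating step by step:
Generation 0 (given above): 21 live cells
Generation 1: 7 live cells
(generation 1 grid is the final answer)

Answer: *...*.
*....*
.*....
......
*.....
.....*
......
......
......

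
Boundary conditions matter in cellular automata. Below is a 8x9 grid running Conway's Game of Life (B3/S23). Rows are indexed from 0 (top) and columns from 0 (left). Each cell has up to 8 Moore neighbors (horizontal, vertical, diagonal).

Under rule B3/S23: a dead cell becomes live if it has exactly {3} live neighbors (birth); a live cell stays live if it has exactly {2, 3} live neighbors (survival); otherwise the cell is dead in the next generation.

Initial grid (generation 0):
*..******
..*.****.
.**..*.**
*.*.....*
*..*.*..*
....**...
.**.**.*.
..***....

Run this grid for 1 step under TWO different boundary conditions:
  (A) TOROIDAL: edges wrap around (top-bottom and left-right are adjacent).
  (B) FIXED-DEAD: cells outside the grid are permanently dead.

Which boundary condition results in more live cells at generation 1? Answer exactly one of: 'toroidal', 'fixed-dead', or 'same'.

Answer: fixed-dead

Derivation:
Under TOROIDAL boundary, generation 1:
.*......*
..*......
..*.**...
..***.*..
**.*.*..*
***.....*
.**...*..
*........
Population = 23

Under FIXED-DEAD boundary, generation 1:
...*....*
..*......
..*.**..*
*.***.*.*
.*.*.*...
.**......
.**...*..
.**.**...
Population = 25

Comparison: toroidal=23, fixed-dead=25 -> fixed-dead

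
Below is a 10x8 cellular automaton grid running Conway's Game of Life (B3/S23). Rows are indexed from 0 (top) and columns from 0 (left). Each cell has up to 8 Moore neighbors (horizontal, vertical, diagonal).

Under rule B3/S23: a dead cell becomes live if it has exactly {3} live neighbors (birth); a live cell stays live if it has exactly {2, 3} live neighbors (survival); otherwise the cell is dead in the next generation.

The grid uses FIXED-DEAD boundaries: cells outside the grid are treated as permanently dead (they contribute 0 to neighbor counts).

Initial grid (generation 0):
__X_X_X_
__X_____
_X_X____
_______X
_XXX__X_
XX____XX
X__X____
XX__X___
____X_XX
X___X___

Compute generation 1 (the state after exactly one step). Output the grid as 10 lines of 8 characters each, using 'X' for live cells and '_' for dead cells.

Answer: ___X____
_XX_____
__X_____
_X_X____
XXX___X_
X__X__XX
__X_____
XX_XXX__
XX_XX___
_____X__

Derivation:
Simulating step by step:
Generation 0 (given above): 25 live cells
Generation 1: 25 live cells
(generation 1 grid is the final answer)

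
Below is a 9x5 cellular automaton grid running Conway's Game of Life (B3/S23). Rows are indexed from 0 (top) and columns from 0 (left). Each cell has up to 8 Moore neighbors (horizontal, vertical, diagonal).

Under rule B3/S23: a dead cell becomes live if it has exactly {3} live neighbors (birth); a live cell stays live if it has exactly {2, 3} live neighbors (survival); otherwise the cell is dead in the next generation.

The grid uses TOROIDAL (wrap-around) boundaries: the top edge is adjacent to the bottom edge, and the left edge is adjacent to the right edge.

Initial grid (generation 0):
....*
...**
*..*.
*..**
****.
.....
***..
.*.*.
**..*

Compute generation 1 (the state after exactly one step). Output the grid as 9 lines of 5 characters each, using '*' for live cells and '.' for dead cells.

Answer: .....
*..*.
*.*..
.....
****.
...**
***..
...*.
.****

Derivation:
Simulating step by step:
Generation 0 (given above): 20 live cells
Generation 1: 18 live cells
(generation 1 grid is the final answer)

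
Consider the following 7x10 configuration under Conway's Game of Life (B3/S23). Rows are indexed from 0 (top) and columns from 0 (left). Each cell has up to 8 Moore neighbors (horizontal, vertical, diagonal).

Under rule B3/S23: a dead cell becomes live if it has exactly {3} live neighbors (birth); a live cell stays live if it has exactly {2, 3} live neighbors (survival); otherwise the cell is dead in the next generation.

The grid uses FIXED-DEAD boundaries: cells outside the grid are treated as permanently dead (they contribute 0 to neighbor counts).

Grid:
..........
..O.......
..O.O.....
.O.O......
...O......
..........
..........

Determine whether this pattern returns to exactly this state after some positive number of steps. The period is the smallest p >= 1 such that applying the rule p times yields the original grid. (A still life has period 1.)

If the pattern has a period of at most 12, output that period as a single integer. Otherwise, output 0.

Simulating and comparing each generation to the original:
Gen 0 (original, given above): 6 live cells
Gen 1: 6 live cells, differs from original
Gen 2: 6 live cells, MATCHES original -> period = 2

Answer: 2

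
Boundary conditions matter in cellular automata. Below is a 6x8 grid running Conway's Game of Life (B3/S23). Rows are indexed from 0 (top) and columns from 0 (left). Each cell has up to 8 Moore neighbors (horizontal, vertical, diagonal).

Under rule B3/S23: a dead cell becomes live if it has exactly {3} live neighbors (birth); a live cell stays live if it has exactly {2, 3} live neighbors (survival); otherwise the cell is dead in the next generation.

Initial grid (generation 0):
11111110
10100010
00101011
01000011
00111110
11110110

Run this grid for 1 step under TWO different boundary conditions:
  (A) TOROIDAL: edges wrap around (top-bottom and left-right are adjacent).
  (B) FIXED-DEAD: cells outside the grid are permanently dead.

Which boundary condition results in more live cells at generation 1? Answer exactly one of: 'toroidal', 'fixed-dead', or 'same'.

Answer: fixed-dead

Derivation:
Under TOROIDAL boundary, generation 1:
00000000
10000000
00110000
11000000
00000000
10000000
Population = 6

Under FIXED-DEAD boundary, generation 1:
10111110
10000000
00110000
01000000
10000000
01000010
Population = 13

Comparison: toroidal=6, fixed-dead=13 -> fixed-dead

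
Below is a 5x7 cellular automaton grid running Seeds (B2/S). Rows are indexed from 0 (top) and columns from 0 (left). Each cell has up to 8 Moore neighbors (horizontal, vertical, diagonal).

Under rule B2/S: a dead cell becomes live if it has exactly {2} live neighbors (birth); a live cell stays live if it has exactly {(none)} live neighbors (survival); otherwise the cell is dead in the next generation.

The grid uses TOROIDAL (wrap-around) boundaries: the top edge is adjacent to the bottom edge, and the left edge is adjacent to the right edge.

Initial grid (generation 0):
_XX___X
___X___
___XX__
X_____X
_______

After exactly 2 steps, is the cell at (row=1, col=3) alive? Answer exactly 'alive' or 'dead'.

Simulating step by step:
Generation 0 (given above): 8 live cells
Generation 1: 14 live cells
X__X___
XX___X_
X_X__XX
___XXX_
__X__X_
Generation 2: 4 live cells
_____X_
___X___
_______
X______
_X_____

Cell (1,3) at generation 2: 1 -> alive

Answer: alive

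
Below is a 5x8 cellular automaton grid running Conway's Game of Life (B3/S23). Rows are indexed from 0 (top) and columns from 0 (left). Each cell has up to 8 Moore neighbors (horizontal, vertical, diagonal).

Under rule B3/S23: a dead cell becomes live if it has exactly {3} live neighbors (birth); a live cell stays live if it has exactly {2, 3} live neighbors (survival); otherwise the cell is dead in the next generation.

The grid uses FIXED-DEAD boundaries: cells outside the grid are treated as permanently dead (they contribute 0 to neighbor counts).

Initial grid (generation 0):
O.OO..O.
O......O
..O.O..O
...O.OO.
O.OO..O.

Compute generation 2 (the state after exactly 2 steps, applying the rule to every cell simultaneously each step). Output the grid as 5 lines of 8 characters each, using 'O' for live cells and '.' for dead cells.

Answer: ........
..OOOOOO
..OOO...
.......O
..OOO..O

Derivation:
Simulating step by step:
Generation 0 (given above): 16 live cells
Generation 1: 17 live cells
.O......
..O...OO
...OOO.O
.O...OOO
..OOOOO.
Generation 2: 14 live cells
(generation 2 grid is the final answer)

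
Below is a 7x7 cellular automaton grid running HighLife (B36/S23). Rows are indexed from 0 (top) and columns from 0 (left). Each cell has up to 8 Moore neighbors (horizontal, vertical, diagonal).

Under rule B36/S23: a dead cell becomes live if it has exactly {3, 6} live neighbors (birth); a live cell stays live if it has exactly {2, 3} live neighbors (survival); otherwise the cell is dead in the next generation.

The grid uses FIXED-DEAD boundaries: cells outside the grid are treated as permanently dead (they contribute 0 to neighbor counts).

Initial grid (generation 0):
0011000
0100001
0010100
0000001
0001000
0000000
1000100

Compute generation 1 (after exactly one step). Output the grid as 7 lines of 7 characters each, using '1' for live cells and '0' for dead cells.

Simulating step by step:
Generation 0 (given above): 10 live cells
Generation 1: 4 live cells
(generation 1 grid is the final answer)

Answer: 0010000
0100000
0000010
0001000
0000000
0000000
0000000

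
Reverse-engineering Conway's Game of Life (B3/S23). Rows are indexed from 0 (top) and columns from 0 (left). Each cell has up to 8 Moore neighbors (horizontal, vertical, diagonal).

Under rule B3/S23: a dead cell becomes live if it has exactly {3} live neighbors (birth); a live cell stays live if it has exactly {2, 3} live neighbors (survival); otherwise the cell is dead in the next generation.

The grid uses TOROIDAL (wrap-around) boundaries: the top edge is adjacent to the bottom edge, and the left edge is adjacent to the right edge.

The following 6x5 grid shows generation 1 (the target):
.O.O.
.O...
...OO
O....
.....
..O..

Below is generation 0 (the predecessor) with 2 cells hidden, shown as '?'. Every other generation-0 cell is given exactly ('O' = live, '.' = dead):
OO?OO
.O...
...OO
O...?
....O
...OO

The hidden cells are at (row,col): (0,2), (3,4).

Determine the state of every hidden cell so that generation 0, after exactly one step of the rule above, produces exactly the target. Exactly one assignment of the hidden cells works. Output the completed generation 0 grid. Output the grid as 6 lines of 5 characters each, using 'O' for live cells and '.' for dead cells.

Answer: OO.OO
.O...
...OO
O...O
....O
...OO

Derivation:
Hidden generation-0 cells (in order): (0,2), (3,4).
A hidden cell only influences target cells in its own 3x3 neighborhood. Try each of the 2^2 = 4 assignments, step the completed generation 0 forward once under B3/S23, and compare with the target:
  (0,2)=. (3,4)=. -> step gives (2,0)='O' but target has '.' -> reject
  (0,2)=. (3,4)=O -> step reproduces the target at every cell -> ACCEPT
  (0,2)=O (3,4)=. -> step gives (0,3)='.' but target has 'O' -> reject
  (0,2)=O (3,4)=O -> step gives (0,3)='.' but target has 'O' -> reject
Unique solution: (0,2)=dead, (3,4)=live.
Check: live-neighbor counts of every cell in the completed generation 0:
42434
52445
42223
31144
41144
52345
Applying B3/S23 to generation 0 with these counts gives:
.O.O.
.O...
...OO
O....
.....
..O..
which matches the target exactly.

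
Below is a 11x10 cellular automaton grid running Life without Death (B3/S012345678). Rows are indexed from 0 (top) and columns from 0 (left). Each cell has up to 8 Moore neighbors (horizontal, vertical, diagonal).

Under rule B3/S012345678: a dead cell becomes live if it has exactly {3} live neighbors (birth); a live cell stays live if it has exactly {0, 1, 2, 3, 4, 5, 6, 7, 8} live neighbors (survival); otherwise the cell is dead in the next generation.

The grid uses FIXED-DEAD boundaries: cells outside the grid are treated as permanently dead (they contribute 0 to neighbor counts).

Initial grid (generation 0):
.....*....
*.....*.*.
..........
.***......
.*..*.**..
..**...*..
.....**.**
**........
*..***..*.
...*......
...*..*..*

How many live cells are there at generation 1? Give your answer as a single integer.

Answer: 43

Derivation:
Simulating step by step:
Generation 0 (given above): 29 live cells
Generation 1: 43 live cells
.....*....
*.....*.*.
.**.......
.***......
.*..*.**..
..***..*..
.**..*****
**....****
******..*.
..**.*....
...*..*..*
Population at generation 1: 43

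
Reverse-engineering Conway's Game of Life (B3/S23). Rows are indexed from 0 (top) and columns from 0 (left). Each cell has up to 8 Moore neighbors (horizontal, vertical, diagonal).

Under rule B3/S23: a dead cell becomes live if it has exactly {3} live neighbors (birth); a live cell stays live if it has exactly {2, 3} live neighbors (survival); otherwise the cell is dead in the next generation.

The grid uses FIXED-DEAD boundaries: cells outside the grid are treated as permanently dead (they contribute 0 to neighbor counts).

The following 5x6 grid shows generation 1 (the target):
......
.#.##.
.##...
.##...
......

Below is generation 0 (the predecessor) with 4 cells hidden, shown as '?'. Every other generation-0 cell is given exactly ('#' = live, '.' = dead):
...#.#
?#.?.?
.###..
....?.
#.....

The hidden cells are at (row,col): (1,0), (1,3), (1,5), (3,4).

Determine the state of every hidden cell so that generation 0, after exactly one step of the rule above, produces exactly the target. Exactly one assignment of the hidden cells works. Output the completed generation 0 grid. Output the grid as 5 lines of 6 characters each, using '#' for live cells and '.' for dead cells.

Hidden generation-0 cells (in order): (1,0), (1,3), (1,5), (3,4).
A hidden cell only influences target cells in its own 3x3 neighborhood. Try each of the 2^4 = 16 assignments, step the completed generation 0 forward once under B3/S23, and compare with the target:
  (1,0)=. (1,3)=. (1,5)=. (3,4)=. -> step reproduces the target at every cell -> ACCEPT
  (1,0)=. (1,3)=. (1,5)=. (3,4)=# -> step gives (2,3)='#' but target has '.' -> reject
  (1,0)=. (1,3)=. (1,5)=# (3,4)=. -> step gives (0,4)='#' but target has '.' -> reject
  (1,0)=. (1,3)=. (1,5)=# (3,4)=# -> step gives (0,4)='#' but target has '.' -> reject
  (1,0)=. (1,3)=# (1,5)=. (3,4)=. -> step gives (0,2)='#' but target has '.' -> reject
  (1,0)=. (1,3)=# (1,5)=. (3,4)=# -> step gives (0,2)='#' but target has '.' -> reject
  (1,0)=. (1,3)=# (1,5)=# (3,4)=. -> step gives (0,2)='#' but target has '.' -> reject
  (1,0)=. (1,3)=# (1,5)=# (3,4)=# -> step gives (0,2)='#' but target has '.' -> reject
  (1,0)=# (1,3)=. (1,5)=. (3,4)=. -> step gives (1,0)='#' but target has '.' -> reject
  (1,0)=# (1,3)=. (1,5)=. (3,4)=# -> step gives (1,0)='#' but target has '.' -> reject
  (1,0)=# (1,3)=. (1,5)=# (3,4)=. -> step gives (0,4)='#' but target has '.' -> reject
  (1,0)=# (1,3)=. (1,5)=# (3,4)=# -> step gives (0,4)='#' but target has '.' -> reject
  (1,0)=# (1,3)=# (1,5)=. (3,4)=. -> step gives (0,2)='#' but target has '.' -> reject
  (1,0)=# (1,3)=# (1,5)=. (3,4)=# -> step gives (0,2)='#' but target has '.' -> reject
  (1,0)=# (1,3)=# (1,5)=# (3,4)=. -> step gives (0,2)='#' but target has '.' -> reject
  (1,0)=# (1,3)=# (1,5)=# (3,4)=# -> step gives (0,2)='#' but target has '.' -> reject
Unique solution: (1,0)=dead, (1,3)=dead, (1,5)=dead, (3,4)=dead.
Check: live-neighbor counts of every cell in the completed generation 0:
112020
225331
223110
233210
010000
Applying B3/S23 to generation 0 with these counts gives:
......
.#.##.
.##...
.##...
......
which matches the target exactly.

Answer: ...#.#
.#....
.###..
......
#.....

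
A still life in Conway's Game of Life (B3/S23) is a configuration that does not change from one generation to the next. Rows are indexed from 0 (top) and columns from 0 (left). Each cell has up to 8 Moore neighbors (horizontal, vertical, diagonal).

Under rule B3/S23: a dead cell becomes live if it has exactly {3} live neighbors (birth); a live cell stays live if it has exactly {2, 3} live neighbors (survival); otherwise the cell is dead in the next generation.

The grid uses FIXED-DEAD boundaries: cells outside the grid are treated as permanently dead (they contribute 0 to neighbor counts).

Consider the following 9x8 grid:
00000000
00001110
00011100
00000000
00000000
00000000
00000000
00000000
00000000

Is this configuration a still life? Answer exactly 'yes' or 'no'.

Compute generation 1 and compare to generation 0 (given above):
Generation 1:
00000100
00010010
00010010
00001000
00000000
00000000
00000000
00000000
00000000
Cell (0,5) differs: gen0=0 vs gen1=1 -> NOT a still life.

Answer: no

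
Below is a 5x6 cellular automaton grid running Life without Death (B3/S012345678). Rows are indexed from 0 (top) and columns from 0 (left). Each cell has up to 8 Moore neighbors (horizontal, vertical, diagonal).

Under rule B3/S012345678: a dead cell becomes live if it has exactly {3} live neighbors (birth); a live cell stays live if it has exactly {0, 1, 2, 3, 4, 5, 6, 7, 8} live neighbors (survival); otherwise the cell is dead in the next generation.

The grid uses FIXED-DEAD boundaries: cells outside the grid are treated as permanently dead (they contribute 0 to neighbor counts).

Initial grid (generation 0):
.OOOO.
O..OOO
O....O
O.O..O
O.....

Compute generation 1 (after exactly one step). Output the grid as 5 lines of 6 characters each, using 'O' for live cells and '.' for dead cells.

Answer: .OOOOO
O..OOO
O..O.O
O.O..O
OO....

Derivation:
Simulating step by step:
Generation 0 (given above): 14 live cells
Generation 1: 17 live cells
(generation 1 grid is the final answer)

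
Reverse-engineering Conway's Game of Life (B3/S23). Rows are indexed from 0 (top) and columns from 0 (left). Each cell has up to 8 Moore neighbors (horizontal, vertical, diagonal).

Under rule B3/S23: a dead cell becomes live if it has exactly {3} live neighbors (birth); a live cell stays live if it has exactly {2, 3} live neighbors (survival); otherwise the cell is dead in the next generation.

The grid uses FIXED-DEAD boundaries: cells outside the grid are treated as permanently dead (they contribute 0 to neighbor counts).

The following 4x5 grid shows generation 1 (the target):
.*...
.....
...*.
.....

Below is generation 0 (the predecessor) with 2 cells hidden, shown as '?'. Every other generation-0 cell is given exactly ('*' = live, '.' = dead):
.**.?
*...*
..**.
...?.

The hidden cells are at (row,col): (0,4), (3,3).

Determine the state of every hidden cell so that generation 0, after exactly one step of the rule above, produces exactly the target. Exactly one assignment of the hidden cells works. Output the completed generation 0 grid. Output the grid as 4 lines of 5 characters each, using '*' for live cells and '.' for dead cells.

Hidden generation-0 cells (in order): (0,4), (3,3).
A hidden cell only influences target cells in its own 3x3 neighborhood. Try each of the 2^2 = 4 assignments, step the completed generation 0 forward once under B3/S23, and compare with the target:
  (0,4)=. (3,3)=. -> step reproduces the target at every cell -> ACCEPT
  (0,4)=. (3,3)=* -> step gives (2,2)='*' but target has '.' -> reject
  (0,4)=* (3,3)=. -> step gives (0,3)='*' but target has '.' -> reject
  (0,4)=* (3,3)=* -> step gives (0,3)='*' but target has '.' -> reject
Unique solution: (0,4)=dead, (3,3)=dead.
Check: live-neighbor counts of every cell in the completed generation 0:
22121
14441
12122
01221
Applying B3/S23 to generation 0 with these counts gives:
.*...
.....
...*.
.....
which matches the target exactly.

Answer: .**..
*...*
..**.
.....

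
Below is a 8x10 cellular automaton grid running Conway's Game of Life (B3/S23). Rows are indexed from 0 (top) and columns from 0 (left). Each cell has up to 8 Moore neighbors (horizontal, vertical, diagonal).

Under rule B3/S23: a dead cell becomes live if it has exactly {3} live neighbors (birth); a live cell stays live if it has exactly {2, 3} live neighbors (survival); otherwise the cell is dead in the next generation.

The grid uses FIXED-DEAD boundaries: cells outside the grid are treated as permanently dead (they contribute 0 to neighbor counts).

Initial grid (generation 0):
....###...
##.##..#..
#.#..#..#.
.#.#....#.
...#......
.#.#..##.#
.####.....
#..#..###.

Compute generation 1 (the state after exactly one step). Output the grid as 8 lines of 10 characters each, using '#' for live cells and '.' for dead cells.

Answer: ...####...
####...#..
#......##.
.#.##.....
...##..##.
.#........
##..##....
.#.##..#..

Derivation:
Simulating step by step:
Generation 0 (given above): 30 live cells
Generation 1: 28 live cells
(generation 1 grid is the final answer)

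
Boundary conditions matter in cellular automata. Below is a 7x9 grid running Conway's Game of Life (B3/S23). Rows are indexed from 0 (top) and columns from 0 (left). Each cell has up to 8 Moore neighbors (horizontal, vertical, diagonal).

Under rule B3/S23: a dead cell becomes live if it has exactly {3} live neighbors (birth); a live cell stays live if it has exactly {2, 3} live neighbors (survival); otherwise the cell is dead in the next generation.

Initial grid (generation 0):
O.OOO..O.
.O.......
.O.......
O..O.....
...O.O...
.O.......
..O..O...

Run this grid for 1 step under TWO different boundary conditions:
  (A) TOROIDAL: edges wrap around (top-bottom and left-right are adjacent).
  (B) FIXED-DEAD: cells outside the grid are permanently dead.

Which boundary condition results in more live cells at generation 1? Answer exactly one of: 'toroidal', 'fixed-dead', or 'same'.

Answer: toroidal

Derivation:
Under TOROIDAL boundary, generation 1:
..OOO....
OO.O.....
OOO......
..O.O....
..O.O....
..O.O....
..O.O....
Population = 17

Under FIXED-DEAD boundary, generation 1:
.OOO.....
OO.O.....
OOO......
..O.O....
..O.O....
..O.O....
.........
Population = 15

Comparison: toroidal=17, fixed-dead=15 -> toroidal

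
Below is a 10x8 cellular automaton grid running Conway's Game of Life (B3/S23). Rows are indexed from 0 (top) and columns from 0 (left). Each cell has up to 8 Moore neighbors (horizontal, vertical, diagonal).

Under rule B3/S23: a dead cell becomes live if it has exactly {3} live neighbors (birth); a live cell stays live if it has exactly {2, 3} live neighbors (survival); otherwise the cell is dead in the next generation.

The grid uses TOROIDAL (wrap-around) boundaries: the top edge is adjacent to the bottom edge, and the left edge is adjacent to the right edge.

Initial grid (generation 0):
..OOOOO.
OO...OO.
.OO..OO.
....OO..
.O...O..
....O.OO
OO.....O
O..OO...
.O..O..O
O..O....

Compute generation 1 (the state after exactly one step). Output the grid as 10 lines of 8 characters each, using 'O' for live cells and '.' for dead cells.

Simulating step by step:
Generation 0 (given above): 31 live cells
Generation 1: 32 live cells
(generation 1 grid is the final answer)

Answer: O.OO..O.
O.......
OOO....O
.OO.O...
........
.O...OOO
.O.OOOO.
..OOO...
.OO.O..O
OO....OO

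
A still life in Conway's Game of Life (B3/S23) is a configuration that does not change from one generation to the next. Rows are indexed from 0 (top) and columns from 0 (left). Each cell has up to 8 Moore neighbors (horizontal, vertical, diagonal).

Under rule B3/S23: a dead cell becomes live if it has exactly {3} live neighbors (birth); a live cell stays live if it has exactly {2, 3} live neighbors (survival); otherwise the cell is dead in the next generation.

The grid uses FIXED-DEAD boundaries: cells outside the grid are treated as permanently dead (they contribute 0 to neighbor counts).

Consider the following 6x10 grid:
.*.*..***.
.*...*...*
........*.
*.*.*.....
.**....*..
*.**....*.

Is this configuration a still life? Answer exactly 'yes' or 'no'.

Compute generation 1 and compare to generation 0 (given above):
Generation 1:
..*...***.
..*...*..*
.*........
..**......
*.........
..**......
Cell (0,1) differs: gen0=1 vs gen1=0 -> NOT a still life.

Answer: no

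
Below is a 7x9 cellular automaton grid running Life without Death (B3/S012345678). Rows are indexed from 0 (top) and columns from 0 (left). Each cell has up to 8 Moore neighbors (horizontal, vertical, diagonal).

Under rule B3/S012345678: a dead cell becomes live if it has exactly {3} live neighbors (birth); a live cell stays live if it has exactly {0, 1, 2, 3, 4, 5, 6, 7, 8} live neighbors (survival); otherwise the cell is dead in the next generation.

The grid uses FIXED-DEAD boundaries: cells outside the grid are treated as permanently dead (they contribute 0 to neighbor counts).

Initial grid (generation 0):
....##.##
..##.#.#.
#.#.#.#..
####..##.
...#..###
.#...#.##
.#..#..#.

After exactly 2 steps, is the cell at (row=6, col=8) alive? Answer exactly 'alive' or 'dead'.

Simulating step by step:
Generation 0 (given above): 29 live cells
Generation 1: 41 live cells
...###.##
.###.#.##
#.#.#.#..
#####.###
#..######
.##.##.##
.#..#.###
Generation 2: 44 live cells
...###.##
.###.#.##
#.#.#.#..
#####.###
#..######
###.##.##
.####.###

Cell (6,8) at generation 2: 1 -> alive

Answer: alive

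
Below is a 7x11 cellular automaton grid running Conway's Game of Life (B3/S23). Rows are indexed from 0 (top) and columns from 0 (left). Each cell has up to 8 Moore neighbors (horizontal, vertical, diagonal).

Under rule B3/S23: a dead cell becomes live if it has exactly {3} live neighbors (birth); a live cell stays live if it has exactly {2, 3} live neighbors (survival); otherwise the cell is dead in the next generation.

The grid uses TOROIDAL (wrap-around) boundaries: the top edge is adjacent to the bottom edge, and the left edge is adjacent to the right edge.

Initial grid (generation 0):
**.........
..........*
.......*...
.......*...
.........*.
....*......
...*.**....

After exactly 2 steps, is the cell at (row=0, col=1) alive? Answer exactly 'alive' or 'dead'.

Simulating step by step:
Generation 0 (given above): 10 live cells
Generation 1: 7 live cells
*..........
*..........
...........
........*..
...........
....**.....
....**.....
Generation 2: 4 live cells
...........
...........
...........
...........
...........
....**.....
....**.....

Cell (0,1) at generation 2: 0 -> dead

Answer: dead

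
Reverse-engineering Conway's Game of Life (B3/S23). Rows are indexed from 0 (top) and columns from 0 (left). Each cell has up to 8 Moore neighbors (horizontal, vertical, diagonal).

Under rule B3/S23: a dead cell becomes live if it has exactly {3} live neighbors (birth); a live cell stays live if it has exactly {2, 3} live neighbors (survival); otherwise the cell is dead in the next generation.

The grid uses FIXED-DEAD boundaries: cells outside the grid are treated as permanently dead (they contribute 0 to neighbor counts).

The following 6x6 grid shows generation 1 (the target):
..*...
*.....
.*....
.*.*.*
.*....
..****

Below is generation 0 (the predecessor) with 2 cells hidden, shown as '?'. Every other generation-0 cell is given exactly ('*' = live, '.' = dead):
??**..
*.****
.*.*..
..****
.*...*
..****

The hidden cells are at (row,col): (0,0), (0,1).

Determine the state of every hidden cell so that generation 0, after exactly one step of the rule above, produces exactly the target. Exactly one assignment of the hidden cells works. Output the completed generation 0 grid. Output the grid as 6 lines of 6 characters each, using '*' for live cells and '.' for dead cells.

Answer: *.**..
*.****
.*.*..
..****
.*...*
..****

Derivation:
Hidden generation-0 cells (in order): (0,0), (0,1).
A hidden cell only influences target cells in its own 3x3 neighborhood. Try each of the 2^2 = 4 assignments, step the completed generation 0 forward once under B3/S23, and compare with the target:
  (0,0)=. (0,1)=. -> step gives (0,1)='*' but target has '.' -> reject
  (0,0)=. (0,1)=* -> step gives (0,1)='*' but target has '.' -> reject
  (0,0)=* (0,1)=. -> step reproduces the target at every cell -> ACCEPT
  (0,0)=* (0,1)=* -> step gives (0,0)='*' but target has '.' -> reject
Unique solution: (0,0)=live, (0,1)=dead.
Check: live-neighbor counts of every cell in the completed generation 0:
143442
255541
236674
234342
125674
122232
Applying B3/S23 to generation 0 with these counts gives:
..*...
*.....
.*....
.*.*.*
.*....
..****
which matches the target exactly.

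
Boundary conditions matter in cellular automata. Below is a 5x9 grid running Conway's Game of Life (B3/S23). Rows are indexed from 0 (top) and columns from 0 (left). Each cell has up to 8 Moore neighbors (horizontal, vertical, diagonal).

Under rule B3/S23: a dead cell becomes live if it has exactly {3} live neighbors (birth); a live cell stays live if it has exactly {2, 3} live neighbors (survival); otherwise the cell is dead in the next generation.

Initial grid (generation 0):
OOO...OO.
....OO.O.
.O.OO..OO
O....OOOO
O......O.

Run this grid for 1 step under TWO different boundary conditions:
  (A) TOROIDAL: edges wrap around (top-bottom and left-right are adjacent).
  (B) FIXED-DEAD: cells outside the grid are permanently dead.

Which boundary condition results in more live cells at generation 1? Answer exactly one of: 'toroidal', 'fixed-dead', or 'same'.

Answer: fixed-dead

Derivation:
Under TOROIDAL boundary, generation 1:
OO...O.O.
....OO...
...O.....
.O..OO...
.....O...
Population = 11

Under FIXED-DEAD boundary, generation 1:
.O...OOO.
O...OO...
...O.....
OO..OO...
.......OO
Population = 14

Comparison: toroidal=11, fixed-dead=14 -> fixed-dead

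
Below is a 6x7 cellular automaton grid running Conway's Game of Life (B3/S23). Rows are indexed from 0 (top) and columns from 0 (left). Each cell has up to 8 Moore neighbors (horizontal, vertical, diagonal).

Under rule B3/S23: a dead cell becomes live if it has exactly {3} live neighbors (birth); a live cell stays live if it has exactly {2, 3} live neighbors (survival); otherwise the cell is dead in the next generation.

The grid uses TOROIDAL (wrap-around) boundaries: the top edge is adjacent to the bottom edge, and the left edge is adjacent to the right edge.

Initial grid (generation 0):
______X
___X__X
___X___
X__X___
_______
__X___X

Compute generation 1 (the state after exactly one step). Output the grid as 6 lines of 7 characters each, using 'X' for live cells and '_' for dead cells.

Answer: X____XX
_______
__XXX__
_______
_______
_______

Derivation:
Simulating step by step:
Generation 0 (given above): 8 live cells
Generation 1: 6 live cells
(generation 1 grid is the final answer)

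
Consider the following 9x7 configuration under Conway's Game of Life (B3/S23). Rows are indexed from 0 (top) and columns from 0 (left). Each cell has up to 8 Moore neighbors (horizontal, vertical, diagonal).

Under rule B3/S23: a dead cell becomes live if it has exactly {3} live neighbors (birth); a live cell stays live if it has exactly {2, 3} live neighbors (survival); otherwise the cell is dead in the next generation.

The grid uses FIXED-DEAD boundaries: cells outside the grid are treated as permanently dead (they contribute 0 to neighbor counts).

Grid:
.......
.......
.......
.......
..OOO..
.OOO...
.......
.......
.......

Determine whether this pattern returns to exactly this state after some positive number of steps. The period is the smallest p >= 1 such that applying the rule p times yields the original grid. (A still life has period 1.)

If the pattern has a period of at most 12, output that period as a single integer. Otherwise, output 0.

Simulating and comparing each generation to the original:
Gen 0 (original, given above): 6 live cells
Gen 1: 6 live cells, differs from original
Gen 2: 6 live cells, MATCHES original -> period = 2

Answer: 2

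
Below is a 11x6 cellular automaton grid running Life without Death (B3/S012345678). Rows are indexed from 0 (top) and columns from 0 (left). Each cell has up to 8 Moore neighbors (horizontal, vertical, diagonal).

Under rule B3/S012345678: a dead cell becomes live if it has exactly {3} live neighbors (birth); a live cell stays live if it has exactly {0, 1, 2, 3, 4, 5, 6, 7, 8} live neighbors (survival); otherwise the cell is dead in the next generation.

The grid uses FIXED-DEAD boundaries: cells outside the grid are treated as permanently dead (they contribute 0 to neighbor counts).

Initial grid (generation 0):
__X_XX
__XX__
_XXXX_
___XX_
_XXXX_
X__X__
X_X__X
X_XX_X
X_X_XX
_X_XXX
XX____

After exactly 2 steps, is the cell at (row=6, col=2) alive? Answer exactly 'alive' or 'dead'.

Answer: alive

Derivation:
Simulating step by step:
Generation 0 (given above): 34 live cells
Generation 1: 38 live cells
__X_XX
__XX_X
_XXXX_
___XXX
_XXXX_
X__X__
X_X__X
X_XX_X
X_X_XX
_X_XXX
XXX_X_
Generation 2: 40 live cells
__X_XX
__XX_X
_XXXX_
___XXX
_XXXXX
X__X__
X_X__X
X_XX_X
X_X_XX
_X_XXX
XXX_XX

Cell (6,2) at generation 2: 1 -> alive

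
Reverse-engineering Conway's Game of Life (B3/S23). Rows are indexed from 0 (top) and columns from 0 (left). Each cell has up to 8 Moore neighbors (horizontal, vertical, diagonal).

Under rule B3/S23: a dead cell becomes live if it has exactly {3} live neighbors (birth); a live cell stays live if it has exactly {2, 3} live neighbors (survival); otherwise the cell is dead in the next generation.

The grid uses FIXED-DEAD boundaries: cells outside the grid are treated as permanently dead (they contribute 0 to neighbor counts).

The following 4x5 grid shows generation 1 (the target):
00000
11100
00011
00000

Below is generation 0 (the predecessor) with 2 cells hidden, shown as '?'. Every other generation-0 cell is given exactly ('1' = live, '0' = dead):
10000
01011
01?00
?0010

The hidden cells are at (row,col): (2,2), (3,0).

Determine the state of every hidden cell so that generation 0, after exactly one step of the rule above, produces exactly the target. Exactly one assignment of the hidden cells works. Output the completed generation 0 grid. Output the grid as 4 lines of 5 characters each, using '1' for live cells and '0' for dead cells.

Answer: 10000
01011
01000
00010

Derivation:
Hidden generation-0 cells (in order): (2,2), (3,0).
A hidden cell only influences target cells in its own 3x3 neighborhood. Try each of the 2^2 = 4 assignments, step the completed generation 0 forward once under B3/S23, and compare with the target:
  (2,2)=0 (3,0)=0 -> step reproduces the target at every cell -> ACCEPT
  (2,2)=0 (3,0)=1 -> step gives (2,0)='1' but target has '0' -> reject
  (2,2)=1 (3,0)=0 -> step gives (1,2)='0' but target has '1' -> reject
  (2,2)=1 (3,0)=1 -> step gives (1,2)='0' but target has '1' -> reject
Unique solution: (2,2)=dead, (3,0)=dead.
Check: live-neighbor counts of every cell in the completed generation 0:
12222
32311
21433
11201
Applying B3/S23 to generation 0 with these counts gives:
00000
11100
00011
00000
which matches the target exactly.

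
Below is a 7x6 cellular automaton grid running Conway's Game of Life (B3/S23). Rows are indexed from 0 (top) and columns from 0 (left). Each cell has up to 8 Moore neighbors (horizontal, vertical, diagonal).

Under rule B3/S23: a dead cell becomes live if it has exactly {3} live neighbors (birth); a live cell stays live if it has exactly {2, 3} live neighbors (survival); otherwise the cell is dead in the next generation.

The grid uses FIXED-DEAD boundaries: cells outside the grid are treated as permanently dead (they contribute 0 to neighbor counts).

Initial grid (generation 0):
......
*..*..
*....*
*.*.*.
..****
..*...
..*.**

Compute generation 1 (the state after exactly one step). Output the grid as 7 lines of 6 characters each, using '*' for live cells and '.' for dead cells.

Answer: ......
......
*..**.
..*...
..*.**
.**...
...*..

Derivation:
Simulating step by step:
Generation 0 (given above): 15 live cells
Generation 1: 10 live cells
(generation 1 grid is the final answer)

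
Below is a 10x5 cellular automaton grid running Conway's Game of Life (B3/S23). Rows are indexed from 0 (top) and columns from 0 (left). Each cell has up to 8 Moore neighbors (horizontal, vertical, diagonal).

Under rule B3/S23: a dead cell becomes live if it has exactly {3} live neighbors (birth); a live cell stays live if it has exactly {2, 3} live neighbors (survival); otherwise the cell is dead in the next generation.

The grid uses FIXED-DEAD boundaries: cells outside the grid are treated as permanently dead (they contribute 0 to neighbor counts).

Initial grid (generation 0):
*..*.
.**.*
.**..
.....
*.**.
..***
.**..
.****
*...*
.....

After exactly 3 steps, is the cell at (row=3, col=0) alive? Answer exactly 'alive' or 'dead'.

Answer: dead

Derivation:
Simulating step by step:
Generation 0 (given above): 21 live cells
Generation 1: 17 live cells
.***.
*....
.***.
...*.
.**.*
....*
.....
*...*
.**.*
.....
Generation 2: 14 live cells
.**..
*....
.***.
....*
..*.*
...*.
.....
.*.*.
.*.*.
.....
Generation 3: 11 live cells
.*...
*..*.
.***.
.*..*
....*
...*.
..*..
.....
.....
.....

Cell (3,0) at generation 3: 0 -> dead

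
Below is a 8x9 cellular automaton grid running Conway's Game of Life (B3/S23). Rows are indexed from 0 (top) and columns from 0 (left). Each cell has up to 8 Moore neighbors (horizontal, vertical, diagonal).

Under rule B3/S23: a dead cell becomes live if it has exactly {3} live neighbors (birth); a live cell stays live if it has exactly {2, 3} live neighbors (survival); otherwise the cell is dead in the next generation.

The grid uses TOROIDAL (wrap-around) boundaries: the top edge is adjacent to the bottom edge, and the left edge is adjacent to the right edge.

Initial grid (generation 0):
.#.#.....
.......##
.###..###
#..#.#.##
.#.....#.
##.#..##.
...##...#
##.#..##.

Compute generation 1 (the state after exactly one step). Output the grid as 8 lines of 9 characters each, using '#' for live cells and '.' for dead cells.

Simulating step by step:
Generation 0 (given above): 30 live cells
Generation 1: 28 live cells
(generation 1 grid is the final answer)

Answer: .#....#..
.#.#..#.#
.####....
...##....
.#..#....
##.##.##.
...###...
##.#...##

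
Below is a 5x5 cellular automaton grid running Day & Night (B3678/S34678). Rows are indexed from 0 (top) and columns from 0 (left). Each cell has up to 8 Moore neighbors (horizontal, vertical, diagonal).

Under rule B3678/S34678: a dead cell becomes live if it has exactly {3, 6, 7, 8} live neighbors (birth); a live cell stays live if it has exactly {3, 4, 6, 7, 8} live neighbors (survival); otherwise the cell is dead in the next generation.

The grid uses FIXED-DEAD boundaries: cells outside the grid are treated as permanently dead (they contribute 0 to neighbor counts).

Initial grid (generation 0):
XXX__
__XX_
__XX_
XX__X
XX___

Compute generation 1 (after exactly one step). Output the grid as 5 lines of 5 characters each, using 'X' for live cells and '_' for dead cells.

Answer: _XXX_
___X_
__XXX
XX_X_
XX___

Derivation:
Simulating step by step:
Generation 0 (given above): 12 live cells
Generation 1: 12 live cells
(generation 1 grid is the final answer)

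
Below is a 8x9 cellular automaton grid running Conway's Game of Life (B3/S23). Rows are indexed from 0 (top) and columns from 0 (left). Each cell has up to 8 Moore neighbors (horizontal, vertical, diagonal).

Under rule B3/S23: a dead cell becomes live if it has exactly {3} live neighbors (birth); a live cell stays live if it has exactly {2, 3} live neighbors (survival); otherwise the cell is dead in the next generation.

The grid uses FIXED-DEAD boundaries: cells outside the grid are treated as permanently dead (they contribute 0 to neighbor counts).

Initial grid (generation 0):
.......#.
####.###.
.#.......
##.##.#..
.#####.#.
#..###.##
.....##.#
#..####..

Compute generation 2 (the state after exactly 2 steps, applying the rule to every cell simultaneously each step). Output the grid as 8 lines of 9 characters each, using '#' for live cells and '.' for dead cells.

Simulating step by step:
Generation 0 (given above): 34 live cells
Generation 1: 19 live cells
.##....#.
###...##.
.......#.
#.....#..
.......##
.#......#
........#
....#.##.
Generation 2: 18 live cells
(generation 2 grid is the final answer)

Answer: #.#...##.
#.#...###
#......#.
......#.#
.......##
........#
........#
.......#.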